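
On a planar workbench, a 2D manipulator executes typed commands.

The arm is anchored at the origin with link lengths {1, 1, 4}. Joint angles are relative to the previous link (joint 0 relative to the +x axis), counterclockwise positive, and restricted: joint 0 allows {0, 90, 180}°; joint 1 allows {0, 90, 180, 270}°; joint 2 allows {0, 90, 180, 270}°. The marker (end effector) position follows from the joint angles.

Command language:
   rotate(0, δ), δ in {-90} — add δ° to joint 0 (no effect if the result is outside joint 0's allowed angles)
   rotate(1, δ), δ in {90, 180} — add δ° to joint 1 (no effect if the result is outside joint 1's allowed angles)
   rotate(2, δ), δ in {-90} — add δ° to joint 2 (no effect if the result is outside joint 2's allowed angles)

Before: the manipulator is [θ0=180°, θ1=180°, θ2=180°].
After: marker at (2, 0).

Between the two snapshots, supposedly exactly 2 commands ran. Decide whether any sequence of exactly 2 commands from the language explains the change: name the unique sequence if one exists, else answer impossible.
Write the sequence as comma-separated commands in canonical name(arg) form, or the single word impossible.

rotate(1, 90), rotate(1, 90)

from: [θ0=180°, θ1=180°, θ2=180°]
t=1 rotate(1, 90) ⇒ [θ0=180°, θ1=270°, θ2=180°]
t=2 rotate(1, 90) ⇒ [θ0=180°, θ1=0°, θ2=180°]
uniquely the one of 16 2-step routes that fits.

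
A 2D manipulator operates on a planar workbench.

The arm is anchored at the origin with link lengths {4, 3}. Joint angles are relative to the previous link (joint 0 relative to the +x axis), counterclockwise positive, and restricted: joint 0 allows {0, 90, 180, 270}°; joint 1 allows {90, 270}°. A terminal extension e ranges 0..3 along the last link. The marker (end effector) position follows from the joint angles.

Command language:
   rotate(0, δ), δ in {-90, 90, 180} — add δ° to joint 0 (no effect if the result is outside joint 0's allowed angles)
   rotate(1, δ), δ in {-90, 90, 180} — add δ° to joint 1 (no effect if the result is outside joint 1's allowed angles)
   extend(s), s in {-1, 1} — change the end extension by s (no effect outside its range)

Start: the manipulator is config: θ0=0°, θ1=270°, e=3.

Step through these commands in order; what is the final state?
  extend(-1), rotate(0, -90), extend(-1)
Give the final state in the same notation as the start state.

config: θ0=270°, θ1=270°, e=1

t0: config: θ0=0°, θ1=270°, e=3
1. extend(-1) → config: θ0=0°, θ1=270°, e=2
2. rotate(0, -90) → config: θ0=270°, θ1=270°, e=2
3. extend(-1) → config: θ0=270°, θ1=270°, e=1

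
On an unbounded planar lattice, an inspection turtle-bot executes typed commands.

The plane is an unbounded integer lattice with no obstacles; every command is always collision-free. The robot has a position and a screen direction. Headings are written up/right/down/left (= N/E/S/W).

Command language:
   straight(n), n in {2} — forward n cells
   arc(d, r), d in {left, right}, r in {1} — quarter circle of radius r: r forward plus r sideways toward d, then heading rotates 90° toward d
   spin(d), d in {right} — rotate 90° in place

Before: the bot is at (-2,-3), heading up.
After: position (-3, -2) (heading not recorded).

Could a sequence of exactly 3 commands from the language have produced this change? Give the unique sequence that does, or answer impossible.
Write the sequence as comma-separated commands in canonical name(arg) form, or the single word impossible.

arc(left, 1), spin(right), spin(right)

key: running spin(right) before arc(left, 1) would end elsewhere — order is forced
initial: at (-2,-3), heading up
[1] after arc(left, 1): at (-3,-2), heading left
[2] after spin(right): at (-3,-2), heading up
[3] after spin(right): at (-3,-2), heading right
uniquely the one of 64 3-step routes that fits.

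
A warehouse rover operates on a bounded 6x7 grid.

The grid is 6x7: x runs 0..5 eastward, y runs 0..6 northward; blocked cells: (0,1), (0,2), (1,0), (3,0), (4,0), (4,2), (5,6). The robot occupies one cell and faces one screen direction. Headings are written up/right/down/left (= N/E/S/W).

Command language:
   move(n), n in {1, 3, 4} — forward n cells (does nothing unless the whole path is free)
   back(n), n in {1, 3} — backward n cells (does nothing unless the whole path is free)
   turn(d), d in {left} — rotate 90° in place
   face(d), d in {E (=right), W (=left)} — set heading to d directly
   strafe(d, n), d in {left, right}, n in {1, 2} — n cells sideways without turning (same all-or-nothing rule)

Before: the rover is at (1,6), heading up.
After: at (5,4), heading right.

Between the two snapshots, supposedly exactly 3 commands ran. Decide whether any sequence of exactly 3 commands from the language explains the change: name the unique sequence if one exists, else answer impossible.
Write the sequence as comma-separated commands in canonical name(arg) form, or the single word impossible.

face(E), strafe(right, 2), move(4)

key: running move(4) before face(E) would end elsewhere — order is forced
begin: at (1,6), heading up
t=1 face(E) ⇒ at (1,6), heading right
t=2 strafe(right, 2) ⇒ at (1,4), heading right
t=3 move(4) ⇒ at (5,4), heading right
no other 3-command option fits: unique.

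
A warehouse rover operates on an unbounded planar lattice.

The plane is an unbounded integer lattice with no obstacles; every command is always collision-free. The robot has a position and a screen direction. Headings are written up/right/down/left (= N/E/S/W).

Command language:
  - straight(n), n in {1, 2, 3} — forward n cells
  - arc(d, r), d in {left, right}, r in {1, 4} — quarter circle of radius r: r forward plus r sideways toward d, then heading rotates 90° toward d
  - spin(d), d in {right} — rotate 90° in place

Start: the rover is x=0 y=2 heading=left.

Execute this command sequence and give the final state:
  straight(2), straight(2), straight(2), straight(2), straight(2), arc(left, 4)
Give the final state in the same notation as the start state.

begin: x=0 y=2 heading=left
1. straight(2) → x=-2 y=2 heading=left
2. straight(2) → x=-4 y=2 heading=left
3. straight(2) → x=-6 y=2 heading=left
4. straight(2) → x=-8 y=2 heading=left
5. straight(2) → x=-10 y=2 heading=left
6. arc(left, 4) → x=-14 y=-2 heading=down

x=-14 y=-2 heading=down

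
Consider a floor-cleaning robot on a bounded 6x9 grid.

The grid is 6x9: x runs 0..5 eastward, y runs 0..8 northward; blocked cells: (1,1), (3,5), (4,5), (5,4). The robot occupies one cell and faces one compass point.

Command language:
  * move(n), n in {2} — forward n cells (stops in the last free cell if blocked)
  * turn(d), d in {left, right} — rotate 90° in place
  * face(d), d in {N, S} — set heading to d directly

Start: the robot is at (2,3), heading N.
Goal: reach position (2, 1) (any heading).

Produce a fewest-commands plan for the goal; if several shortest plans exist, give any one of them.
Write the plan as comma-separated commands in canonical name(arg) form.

initial: at (2,3), heading N
1. face(S) → at (2,3), heading S
2. move(2) → at (2,1), heading S
minimal: 2 command(s), checked below 2.

face(S), move(2)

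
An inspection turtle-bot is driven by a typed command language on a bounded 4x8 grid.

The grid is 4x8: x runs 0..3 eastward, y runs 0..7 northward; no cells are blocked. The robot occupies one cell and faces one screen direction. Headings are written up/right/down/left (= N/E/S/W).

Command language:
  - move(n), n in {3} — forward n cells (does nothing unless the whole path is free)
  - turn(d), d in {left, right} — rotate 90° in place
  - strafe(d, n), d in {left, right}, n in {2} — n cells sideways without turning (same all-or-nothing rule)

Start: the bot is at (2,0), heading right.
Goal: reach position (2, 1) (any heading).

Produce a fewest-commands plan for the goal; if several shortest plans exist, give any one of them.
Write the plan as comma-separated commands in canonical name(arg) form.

turn(left), move(3), turn(right), strafe(right, 2)

start: at (2,0), heading right
1. turn(left) → at (2,0), heading up
2. move(3) → at (2,3), heading up
3. turn(right) → at (2,3), heading right
4. strafe(right, 2) → at (2,1), heading right
nothing shorter than 4 reaches the goal.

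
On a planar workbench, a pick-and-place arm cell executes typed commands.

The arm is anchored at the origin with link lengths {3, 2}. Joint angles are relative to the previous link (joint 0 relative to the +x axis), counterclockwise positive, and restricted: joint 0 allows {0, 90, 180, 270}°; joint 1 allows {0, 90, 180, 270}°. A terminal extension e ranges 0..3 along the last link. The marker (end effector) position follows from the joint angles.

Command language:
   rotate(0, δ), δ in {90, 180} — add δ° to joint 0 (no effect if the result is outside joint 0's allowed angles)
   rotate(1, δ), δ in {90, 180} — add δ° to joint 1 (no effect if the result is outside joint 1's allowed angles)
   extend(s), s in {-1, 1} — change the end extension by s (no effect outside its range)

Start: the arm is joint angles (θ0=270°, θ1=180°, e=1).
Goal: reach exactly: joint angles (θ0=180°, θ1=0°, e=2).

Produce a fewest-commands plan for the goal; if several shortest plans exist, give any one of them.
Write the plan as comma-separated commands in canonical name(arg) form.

extend(1), rotate(0, 180), rotate(0, 90), rotate(1, 180)

initial: joint angles (θ0=270°, θ1=180°, e=1)
[1] after extend(1): joint angles (θ0=270°, θ1=180°, e=2)
[2] after rotate(0, 180): joint angles (θ0=90°, θ1=180°, e=2)
[3] after rotate(0, 90): joint angles (θ0=180°, θ1=180°, e=2)
[4] after rotate(1, 180): joint angles (θ0=180°, θ1=0°, e=2)
nothing shorter than 4 reaches the goal.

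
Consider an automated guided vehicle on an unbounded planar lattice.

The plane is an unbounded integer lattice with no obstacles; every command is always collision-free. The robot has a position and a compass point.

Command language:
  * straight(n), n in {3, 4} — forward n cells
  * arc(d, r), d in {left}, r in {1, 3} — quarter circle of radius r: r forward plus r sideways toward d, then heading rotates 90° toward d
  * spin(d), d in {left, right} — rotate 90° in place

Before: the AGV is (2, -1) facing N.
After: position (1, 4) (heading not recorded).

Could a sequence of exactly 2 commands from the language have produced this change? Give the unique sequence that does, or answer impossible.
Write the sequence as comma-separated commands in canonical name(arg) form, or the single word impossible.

key: running arc(left, 1) before straight(4) would end elsewhere — order is forced
start: (2, -1) facing N
step 1 (straight(4)): (2, 3) facing N
step 2 (arc(left, 1)): (1, 4) facing W
uniquely the one of 36 2-step routes that fits.

straight(4), arc(left, 1)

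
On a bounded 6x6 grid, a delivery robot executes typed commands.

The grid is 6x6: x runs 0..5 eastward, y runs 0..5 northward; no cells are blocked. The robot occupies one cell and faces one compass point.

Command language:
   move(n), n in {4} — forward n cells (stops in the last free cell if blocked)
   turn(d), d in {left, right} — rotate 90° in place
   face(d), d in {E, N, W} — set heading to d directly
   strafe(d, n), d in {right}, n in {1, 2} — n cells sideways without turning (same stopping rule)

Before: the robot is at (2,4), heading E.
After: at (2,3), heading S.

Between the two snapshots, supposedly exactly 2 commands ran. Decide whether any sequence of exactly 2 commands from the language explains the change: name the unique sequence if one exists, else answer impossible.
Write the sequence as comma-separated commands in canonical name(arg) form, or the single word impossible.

strafe(right, 1), turn(right)

key: order matters: swapping strafe(right, 1) and turn(right) lands elsewhere
from: at (2,4), heading E
step 1 (strafe(right, 1)): at (2,3), heading E
step 2 (turn(right)): at (2,3), heading S
uniquely the one of 64 2-step routes that fits.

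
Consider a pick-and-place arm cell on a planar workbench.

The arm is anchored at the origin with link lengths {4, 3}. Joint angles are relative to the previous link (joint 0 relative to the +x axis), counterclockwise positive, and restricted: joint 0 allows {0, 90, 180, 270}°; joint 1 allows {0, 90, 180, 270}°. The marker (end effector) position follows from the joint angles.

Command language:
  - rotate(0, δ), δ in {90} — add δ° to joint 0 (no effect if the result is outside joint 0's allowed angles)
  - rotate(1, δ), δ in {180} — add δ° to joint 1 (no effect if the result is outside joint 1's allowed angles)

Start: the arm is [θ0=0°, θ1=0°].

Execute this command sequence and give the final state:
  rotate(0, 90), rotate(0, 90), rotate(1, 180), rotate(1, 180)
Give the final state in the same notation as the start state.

[θ0=180°, θ1=0°]

initial: [θ0=0°, θ1=0°]
t=1 rotate(0, 90) ⇒ [θ0=90°, θ1=0°]
t=2 rotate(0, 90) ⇒ [θ0=180°, θ1=0°]
t=3 rotate(1, 180) ⇒ [θ0=180°, θ1=180°]
t=4 rotate(1, 180) ⇒ [θ0=180°, θ1=0°]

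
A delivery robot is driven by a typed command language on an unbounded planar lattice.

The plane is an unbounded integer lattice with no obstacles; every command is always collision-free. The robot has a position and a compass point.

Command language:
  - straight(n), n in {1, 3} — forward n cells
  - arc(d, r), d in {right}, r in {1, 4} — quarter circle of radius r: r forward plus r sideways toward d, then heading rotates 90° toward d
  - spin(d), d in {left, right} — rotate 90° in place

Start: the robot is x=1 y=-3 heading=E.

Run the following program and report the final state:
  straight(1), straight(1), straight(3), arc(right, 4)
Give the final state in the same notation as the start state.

x=10 y=-7 heading=S

start: x=1 y=-3 heading=E
step 1 (straight(1)): x=2 y=-3 heading=E
step 2 (straight(1)): x=3 y=-3 heading=E
step 3 (straight(3)): x=6 y=-3 heading=E
step 4 (arc(right, 4)): x=10 y=-7 heading=S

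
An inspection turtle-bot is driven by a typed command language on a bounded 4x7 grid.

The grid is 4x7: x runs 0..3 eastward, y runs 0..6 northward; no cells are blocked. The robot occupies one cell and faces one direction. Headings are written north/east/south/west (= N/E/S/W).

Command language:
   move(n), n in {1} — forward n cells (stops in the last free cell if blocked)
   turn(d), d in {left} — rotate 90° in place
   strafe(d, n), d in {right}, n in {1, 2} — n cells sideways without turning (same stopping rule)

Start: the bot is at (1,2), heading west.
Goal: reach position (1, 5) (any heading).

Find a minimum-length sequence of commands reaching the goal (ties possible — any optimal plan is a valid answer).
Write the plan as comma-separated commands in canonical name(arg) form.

from: at (1,2), heading west
t=1 strafe(right, 1) ⇒ at (1,3), heading west
t=2 strafe(right, 2) ⇒ at (1,5), heading west
minimal: 2 command(s), checked below 2.

strafe(right, 1), strafe(right, 2)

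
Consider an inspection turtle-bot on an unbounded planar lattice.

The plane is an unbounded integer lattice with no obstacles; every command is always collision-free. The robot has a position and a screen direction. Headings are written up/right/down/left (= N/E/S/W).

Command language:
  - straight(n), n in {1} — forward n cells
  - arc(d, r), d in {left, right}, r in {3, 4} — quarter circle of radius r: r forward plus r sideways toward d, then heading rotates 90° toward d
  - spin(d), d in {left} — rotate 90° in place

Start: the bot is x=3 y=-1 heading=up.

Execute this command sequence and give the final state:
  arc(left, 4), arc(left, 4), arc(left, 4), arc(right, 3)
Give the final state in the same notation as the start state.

from: x=3 y=-1 heading=up
t=1 arc(left, 4) ⇒ x=-1 y=3 heading=left
t=2 arc(left, 4) ⇒ x=-5 y=-1 heading=down
t=3 arc(left, 4) ⇒ x=-1 y=-5 heading=right
t=4 arc(right, 3) ⇒ x=2 y=-8 heading=down

x=2 y=-8 heading=down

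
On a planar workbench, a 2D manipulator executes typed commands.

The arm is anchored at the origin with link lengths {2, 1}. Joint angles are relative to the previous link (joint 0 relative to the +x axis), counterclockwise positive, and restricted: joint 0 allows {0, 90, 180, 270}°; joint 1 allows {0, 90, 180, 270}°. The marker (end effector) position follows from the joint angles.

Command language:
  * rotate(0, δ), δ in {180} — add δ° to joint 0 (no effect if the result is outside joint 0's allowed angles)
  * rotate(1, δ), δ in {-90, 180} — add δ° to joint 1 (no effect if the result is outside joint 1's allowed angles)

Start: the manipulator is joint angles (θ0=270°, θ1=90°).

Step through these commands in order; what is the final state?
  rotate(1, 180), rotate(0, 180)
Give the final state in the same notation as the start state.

from: joint angles (θ0=270°, θ1=90°)
1. rotate(1, 180) → joint angles (θ0=270°, θ1=270°)
2. rotate(0, 180) → joint angles (θ0=90°, θ1=270°)

joint angles (θ0=90°, θ1=270°)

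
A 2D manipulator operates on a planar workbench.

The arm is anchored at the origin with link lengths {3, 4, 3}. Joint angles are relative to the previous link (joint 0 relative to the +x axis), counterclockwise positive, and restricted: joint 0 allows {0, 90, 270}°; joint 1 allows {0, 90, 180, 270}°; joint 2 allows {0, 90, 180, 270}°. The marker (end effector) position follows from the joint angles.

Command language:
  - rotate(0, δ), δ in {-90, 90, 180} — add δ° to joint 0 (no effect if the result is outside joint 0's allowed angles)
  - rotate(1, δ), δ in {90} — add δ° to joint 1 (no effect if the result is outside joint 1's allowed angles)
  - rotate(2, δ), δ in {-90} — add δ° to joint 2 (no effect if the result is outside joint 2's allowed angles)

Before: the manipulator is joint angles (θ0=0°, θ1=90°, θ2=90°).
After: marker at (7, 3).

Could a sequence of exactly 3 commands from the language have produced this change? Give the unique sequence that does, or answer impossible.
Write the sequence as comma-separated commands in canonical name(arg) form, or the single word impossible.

start: joint angles (θ0=0°, θ1=90°, θ2=90°)
step 1 (rotate(1, 90)): joint angles (θ0=0°, θ1=180°, θ2=90°)
step 2 (rotate(1, 90)): joint angles (θ0=0°, θ1=270°, θ2=90°)
step 3 (rotate(1, 90)): joint angles (θ0=0°, θ1=0°, θ2=90°)
no rival 3-sequence matches.

rotate(1, 90), rotate(1, 90), rotate(1, 90)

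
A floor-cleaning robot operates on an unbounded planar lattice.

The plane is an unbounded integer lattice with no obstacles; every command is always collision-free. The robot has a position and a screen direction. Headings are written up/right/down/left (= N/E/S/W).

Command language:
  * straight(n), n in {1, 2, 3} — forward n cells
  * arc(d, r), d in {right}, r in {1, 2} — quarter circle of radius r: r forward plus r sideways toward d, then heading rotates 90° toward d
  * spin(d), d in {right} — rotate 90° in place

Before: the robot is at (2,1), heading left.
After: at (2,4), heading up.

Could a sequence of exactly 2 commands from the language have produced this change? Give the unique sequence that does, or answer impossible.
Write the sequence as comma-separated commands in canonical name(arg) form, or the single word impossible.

key: running straight(3) before spin(right) would end elsewhere — order is forced
start: at (2,1), heading left
1. spin(right) → at (2,1), heading up
2. straight(3) → at (2,4), heading up
uniquely the one of 36 2-step routes that fits.

spin(right), straight(3)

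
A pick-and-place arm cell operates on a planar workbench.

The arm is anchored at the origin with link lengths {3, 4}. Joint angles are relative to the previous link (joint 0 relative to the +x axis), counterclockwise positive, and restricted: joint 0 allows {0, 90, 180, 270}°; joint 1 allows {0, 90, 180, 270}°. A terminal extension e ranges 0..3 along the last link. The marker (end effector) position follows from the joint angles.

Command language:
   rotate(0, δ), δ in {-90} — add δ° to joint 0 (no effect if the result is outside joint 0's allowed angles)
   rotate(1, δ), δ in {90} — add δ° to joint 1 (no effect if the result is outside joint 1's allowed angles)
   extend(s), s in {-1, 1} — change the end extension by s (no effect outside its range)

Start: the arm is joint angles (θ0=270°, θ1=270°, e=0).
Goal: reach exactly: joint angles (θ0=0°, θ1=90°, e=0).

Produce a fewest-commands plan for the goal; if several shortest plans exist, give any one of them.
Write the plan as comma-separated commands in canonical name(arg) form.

rotate(1, 90), rotate(1, 90), rotate(0, -90), rotate(0, -90), rotate(0, -90)

initial: joint angles (θ0=270°, θ1=270°, e=0)
t=1 rotate(1, 90) ⇒ joint angles (θ0=270°, θ1=0°, e=0)
t=2 rotate(1, 90) ⇒ joint angles (θ0=270°, θ1=90°, e=0)
t=3 rotate(0, -90) ⇒ joint angles (θ0=180°, θ1=90°, e=0)
t=4 rotate(0, -90) ⇒ joint angles (θ0=90°, θ1=90°, e=0)
t=5 rotate(0, -90) ⇒ joint angles (θ0=0°, θ1=90°, e=0)
shorter routes all fall short; 5 is best.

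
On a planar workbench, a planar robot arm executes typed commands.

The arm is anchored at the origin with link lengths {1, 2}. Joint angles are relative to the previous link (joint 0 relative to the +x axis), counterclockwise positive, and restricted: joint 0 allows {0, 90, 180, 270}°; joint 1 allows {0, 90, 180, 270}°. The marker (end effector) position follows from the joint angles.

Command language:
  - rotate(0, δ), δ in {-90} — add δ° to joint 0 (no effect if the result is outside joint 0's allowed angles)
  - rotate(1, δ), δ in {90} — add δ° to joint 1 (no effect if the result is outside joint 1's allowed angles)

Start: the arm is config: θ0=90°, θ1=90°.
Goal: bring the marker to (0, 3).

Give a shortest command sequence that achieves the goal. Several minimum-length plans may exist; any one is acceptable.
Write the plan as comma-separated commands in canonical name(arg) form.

t0: config: θ0=90°, θ1=90°
t=1 rotate(1, 90) ⇒ config: θ0=90°, θ1=180°
t=2 rotate(1, 90) ⇒ config: θ0=90°, θ1=270°
t=3 rotate(1, 90) ⇒ config: θ0=90°, θ1=0°
nothing shorter than 3 reaches the goal.

rotate(1, 90), rotate(1, 90), rotate(1, 90)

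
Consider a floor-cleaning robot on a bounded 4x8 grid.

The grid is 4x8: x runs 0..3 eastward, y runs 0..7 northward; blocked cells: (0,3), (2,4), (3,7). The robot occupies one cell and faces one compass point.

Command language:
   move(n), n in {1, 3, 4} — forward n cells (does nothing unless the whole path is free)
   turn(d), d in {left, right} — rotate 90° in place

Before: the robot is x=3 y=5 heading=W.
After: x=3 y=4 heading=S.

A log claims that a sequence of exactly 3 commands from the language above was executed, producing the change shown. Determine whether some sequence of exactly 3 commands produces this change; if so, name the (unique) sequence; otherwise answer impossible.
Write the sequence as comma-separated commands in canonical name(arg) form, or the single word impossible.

move(4), turn(left), move(1)

key: order matters: swapping move(4) and move(1) lands elsewhere
start: x=3 y=5 heading=W
step 1 (move(4)): x=3 y=5 heading=W
step 2 (turn(left)): x=3 y=5 heading=S
step 3 (move(1)): x=3 y=4 heading=S
no rival 3-sequence matches.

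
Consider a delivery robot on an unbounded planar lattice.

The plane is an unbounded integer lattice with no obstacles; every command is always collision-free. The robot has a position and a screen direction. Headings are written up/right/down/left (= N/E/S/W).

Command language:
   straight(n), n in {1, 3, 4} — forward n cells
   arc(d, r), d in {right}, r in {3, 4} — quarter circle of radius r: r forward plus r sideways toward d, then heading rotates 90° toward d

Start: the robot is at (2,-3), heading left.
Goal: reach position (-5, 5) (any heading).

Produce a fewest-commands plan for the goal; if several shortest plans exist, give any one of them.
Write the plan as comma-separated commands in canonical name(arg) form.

straight(3), arc(right, 4), straight(4)

initial: at (2,-3), heading left
step 1 (straight(3)): at (-1,-3), heading left
step 2 (arc(right, 4)): at (-5,1), heading up
step 3 (straight(4)): at (-5,5), heading up
shorter routes all fall short; 3 is best.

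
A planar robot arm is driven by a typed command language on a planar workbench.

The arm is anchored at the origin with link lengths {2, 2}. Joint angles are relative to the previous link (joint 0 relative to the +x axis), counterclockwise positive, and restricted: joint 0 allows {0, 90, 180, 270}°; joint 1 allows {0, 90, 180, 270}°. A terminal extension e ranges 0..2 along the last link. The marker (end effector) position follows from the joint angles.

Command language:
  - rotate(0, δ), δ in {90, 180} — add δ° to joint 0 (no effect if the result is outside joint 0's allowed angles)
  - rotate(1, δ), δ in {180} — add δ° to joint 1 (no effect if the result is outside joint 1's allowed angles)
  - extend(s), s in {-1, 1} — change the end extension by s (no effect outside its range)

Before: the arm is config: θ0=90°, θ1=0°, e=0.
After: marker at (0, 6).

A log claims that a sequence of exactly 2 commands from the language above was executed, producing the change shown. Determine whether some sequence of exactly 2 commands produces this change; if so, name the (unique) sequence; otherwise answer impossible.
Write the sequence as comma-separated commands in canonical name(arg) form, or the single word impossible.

from: config: θ0=90°, θ1=0°, e=0
1. extend(1) → config: θ0=90°, θ1=0°, e=1
2. extend(1) → config: θ0=90°, θ1=0°, e=2
no rival 2-sequence matches.

extend(1), extend(1)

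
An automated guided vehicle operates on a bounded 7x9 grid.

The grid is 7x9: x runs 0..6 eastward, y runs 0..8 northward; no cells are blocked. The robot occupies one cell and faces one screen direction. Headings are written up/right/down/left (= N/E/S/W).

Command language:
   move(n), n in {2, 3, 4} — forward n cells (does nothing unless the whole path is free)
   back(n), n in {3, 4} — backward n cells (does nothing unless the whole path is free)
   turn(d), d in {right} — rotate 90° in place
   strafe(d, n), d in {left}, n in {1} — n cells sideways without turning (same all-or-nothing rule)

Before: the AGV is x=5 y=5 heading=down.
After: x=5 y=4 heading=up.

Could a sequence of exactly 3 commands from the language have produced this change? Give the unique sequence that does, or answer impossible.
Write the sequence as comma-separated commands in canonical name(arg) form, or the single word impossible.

key: cell and facing (now N) both changed — the 3 commands mix motion and turning
initial: x=5 y=5 heading=down
[1] after turn(right): x=5 y=5 heading=left
[2] after strafe(left, 1): x=5 y=4 heading=left
[3] after turn(right): x=5 y=4 heading=up
all 343 alternatives checked — unique.

turn(right), strafe(left, 1), turn(right)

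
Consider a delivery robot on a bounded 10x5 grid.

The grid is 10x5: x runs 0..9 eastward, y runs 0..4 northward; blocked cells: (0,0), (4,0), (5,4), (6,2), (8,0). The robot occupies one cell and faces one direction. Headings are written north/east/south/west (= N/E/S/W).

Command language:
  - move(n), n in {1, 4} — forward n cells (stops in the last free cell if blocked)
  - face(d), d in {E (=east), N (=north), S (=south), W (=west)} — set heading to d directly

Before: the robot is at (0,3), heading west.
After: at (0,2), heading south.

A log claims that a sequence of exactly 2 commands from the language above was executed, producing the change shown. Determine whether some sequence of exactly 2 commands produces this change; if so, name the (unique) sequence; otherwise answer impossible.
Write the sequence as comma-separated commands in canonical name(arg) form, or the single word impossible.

key: position moved to (0,2) AND the heading swung to S — translation plus rotation needed
initial: at (0,3), heading west
[1] after face(S): at (0,3), heading south
[2] after move(1): at (0,2), heading south
no rival 2-sequence matches.

face(S), move(1)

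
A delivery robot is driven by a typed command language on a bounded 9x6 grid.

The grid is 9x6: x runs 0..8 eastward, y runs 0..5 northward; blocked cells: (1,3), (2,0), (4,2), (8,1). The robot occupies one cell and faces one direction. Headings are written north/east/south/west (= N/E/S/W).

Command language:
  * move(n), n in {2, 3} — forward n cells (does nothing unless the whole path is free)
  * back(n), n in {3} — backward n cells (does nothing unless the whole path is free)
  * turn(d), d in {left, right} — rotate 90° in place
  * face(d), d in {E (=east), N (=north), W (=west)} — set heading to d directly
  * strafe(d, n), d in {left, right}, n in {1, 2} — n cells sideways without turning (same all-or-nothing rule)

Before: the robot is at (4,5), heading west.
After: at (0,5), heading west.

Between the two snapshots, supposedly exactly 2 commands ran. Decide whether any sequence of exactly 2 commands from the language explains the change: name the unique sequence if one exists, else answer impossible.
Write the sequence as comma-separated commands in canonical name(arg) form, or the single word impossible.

move(2), move(2)

key: still facing W at the end — nothing in the sequence rotates
t0: at (4,5), heading west
t=1 move(2) ⇒ at (2,5), heading west
t=2 move(2) ⇒ at (0,5), heading west
no other 2-command option fits: unique.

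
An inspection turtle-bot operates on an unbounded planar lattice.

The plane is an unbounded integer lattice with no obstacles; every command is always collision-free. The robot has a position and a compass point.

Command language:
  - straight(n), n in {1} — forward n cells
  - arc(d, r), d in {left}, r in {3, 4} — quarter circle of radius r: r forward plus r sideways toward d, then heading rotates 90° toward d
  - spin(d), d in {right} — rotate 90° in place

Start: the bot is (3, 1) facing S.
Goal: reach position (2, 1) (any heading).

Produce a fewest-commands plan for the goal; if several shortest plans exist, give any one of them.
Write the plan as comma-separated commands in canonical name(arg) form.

spin(right), straight(1)

initial: (3, 1) facing S
[1] after spin(right): (3, 1) facing W
[2] after straight(1): (2, 1) facing W
shorter routes all fall short; 2 is best.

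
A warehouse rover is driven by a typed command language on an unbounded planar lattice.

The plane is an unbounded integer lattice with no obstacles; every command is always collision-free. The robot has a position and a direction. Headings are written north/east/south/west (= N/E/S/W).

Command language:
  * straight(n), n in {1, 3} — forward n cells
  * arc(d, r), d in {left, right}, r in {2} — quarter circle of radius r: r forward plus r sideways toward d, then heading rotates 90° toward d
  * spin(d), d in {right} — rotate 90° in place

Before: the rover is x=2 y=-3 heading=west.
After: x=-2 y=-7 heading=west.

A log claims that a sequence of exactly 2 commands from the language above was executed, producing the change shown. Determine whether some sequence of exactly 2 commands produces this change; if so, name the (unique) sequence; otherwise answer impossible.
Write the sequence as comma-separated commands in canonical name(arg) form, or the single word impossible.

key: still facing W at the end — net rotation zero over 2 steps
start: x=2 y=-3 heading=west
t=1 arc(left, 2) ⇒ x=0 y=-5 heading=south
t=2 arc(right, 2) ⇒ x=-2 y=-7 heading=west
no rival 2-sequence matches.

arc(left, 2), arc(right, 2)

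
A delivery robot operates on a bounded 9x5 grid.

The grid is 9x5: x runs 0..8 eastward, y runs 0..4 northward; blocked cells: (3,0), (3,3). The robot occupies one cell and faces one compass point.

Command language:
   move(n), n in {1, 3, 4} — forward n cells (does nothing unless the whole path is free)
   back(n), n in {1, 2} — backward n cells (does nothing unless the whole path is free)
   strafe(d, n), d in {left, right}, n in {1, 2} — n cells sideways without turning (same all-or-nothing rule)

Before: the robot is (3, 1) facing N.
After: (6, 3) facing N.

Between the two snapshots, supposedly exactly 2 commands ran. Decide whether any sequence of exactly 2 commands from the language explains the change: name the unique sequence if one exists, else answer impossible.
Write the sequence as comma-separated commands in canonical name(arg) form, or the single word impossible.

impossible

checked all 2-command options: none fits.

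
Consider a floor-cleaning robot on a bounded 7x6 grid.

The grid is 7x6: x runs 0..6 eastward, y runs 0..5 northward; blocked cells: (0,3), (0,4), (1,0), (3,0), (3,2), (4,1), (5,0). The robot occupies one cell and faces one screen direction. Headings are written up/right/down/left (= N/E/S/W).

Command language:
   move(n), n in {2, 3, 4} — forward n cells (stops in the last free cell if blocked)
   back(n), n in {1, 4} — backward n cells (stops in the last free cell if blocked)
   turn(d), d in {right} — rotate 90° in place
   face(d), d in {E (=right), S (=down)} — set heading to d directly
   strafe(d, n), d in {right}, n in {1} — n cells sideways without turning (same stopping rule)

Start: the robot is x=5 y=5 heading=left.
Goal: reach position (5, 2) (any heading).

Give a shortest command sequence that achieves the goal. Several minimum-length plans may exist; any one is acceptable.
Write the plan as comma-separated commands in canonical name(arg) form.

face(S), move(3)

initial: x=5 y=5 heading=left
step 1 (face(S)): x=5 y=5 heading=down
step 2 (move(3)): x=5 y=2 heading=down
minimal: 2 command(s), checked below 2.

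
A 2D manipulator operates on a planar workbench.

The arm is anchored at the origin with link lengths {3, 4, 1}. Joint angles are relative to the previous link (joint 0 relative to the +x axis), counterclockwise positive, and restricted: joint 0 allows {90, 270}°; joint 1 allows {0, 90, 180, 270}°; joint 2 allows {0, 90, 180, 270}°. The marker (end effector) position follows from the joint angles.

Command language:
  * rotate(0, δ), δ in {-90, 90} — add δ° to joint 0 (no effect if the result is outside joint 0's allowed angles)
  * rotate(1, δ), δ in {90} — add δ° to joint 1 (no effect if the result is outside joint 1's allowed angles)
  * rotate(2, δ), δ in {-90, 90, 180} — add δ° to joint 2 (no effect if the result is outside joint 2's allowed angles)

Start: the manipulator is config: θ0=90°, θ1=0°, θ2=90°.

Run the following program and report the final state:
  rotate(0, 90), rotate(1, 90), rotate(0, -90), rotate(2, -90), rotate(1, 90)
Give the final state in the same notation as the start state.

start: config: θ0=90°, θ1=0°, θ2=90°
step 1 (rotate(0, 90)): config: θ0=90°, θ1=0°, θ2=90°
step 2 (rotate(1, 90)): config: θ0=90°, θ1=90°, θ2=90°
step 3 (rotate(0, -90)): config: θ0=90°, θ1=90°, θ2=90°
step 4 (rotate(2, -90)): config: θ0=90°, θ1=90°, θ2=0°
step 5 (rotate(1, 90)): config: θ0=90°, θ1=180°, θ2=0°

config: θ0=90°, θ1=180°, θ2=0°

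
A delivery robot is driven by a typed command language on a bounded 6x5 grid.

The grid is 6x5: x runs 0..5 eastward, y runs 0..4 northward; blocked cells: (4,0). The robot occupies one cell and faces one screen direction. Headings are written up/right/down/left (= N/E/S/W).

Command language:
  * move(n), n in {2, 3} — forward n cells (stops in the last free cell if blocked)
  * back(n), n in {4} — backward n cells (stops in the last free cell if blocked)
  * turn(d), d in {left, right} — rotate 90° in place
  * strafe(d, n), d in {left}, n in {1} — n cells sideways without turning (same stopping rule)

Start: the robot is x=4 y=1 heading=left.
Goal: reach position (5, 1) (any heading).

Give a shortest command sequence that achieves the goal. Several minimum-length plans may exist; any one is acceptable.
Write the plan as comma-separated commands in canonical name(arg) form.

back(4)

from: x=4 y=1 heading=left
[1] after back(4): x=5 y=1 heading=left
shorter routes all fall short; 1 is best.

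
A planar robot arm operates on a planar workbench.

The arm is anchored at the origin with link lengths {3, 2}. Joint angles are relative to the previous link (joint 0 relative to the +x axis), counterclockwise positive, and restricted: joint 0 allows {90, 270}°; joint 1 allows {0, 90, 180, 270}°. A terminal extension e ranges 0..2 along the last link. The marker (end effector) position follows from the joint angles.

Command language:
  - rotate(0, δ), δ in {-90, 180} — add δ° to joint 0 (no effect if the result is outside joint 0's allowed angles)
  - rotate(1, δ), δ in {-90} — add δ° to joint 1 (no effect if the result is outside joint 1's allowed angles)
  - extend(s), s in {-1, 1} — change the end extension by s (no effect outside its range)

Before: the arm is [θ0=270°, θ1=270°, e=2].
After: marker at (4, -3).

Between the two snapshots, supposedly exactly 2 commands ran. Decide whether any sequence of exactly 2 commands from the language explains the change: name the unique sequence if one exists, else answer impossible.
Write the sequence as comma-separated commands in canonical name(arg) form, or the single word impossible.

initial: [θ0=270°, θ1=270°, e=2]
1. rotate(1, -90) → [θ0=270°, θ1=180°, e=2]
2. rotate(1, -90) → [θ0=270°, θ1=90°, e=2]
no other 2-command option fits: unique.

rotate(1, -90), rotate(1, -90)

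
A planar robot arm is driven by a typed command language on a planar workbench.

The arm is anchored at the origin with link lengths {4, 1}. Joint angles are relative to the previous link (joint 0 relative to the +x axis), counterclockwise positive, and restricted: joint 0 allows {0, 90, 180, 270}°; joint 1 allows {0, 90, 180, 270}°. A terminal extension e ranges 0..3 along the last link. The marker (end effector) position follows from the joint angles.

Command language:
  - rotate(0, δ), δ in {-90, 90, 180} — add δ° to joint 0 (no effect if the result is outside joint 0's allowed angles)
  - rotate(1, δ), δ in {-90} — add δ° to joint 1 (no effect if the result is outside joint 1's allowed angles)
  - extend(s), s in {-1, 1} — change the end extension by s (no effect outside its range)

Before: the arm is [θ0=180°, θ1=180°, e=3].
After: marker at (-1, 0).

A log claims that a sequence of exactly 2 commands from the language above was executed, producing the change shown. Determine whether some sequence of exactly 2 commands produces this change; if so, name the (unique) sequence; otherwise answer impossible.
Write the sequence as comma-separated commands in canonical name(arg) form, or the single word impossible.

key: running extend(-1) before extend(1) would end elsewhere — order is forced
t0: [θ0=180°, θ1=180°, e=3]
[1] after extend(1): [θ0=180°, θ1=180°, e=3]
[2] after extend(-1): [θ0=180°, θ1=180°, e=2]
no other 2-command option fits: unique.

extend(1), extend(-1)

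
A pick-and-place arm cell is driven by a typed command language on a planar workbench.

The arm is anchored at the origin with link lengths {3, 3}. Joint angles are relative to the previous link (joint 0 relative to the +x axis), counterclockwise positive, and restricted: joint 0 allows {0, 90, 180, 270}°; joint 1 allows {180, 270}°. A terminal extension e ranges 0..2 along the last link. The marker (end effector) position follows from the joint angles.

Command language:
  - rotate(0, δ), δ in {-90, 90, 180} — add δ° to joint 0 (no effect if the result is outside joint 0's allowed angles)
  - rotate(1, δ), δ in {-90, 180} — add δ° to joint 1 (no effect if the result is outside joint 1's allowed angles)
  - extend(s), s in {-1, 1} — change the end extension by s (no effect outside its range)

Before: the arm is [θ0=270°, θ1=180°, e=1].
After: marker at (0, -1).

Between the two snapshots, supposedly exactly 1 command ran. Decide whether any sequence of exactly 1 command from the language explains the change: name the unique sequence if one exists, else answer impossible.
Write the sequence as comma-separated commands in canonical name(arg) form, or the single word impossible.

rotate(0, 180)

t0: [θ0=270°, θ1=180°, e=1]
step 1 (rotate(0, 180)): [θ0=90°, θ1=180°, e=1]
uniquely the one of 7 1-step routes that fits.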